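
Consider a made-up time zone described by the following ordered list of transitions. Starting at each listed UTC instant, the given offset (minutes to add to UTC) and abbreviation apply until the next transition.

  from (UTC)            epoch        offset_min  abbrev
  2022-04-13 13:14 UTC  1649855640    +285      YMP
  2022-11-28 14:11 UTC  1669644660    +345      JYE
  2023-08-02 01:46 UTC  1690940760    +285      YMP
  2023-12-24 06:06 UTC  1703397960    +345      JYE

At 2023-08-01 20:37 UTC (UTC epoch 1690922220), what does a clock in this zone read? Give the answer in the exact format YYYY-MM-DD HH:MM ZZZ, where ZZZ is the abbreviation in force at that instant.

Query: 2023-08-01 20:37 UTC
Rule 2/4 (JYE, +05:45): 2022-11-28 14:11 UTC ≤ query < 2023-08-02 01:46 UTC
20·60 + 37 + 345 = 1582 min
1582 = 1·1440 + 142; 142 = 2·60 + 22 → 02:22, 2023-08-01 + 1 day = 2023-08-02
→ 2023-08-02 02:22 JYE

2023-08-02 02:22 JYE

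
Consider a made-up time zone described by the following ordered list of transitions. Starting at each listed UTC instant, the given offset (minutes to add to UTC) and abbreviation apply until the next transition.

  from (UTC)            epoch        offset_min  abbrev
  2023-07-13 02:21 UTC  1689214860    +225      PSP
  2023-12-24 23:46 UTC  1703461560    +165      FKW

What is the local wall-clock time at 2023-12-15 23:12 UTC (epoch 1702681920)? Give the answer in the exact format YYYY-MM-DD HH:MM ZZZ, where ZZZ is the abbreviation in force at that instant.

2023-12-16 02:57 PSP

Query: 2023-12-15 23:12 UTC
Rule 1/2 (PSP, +03:45): 2023-07-13 02:21 UTC ≤ query < 2023-12-24 23:46 UTC
23·60 + 12 + 225 = 1617 min
1617 = 1·1440 + 177; 177 = 2·60 + 57 → 02:57, 2023-12-15 + 1 day = 2023-12-16
→ 2023-12-16 02:57 PSP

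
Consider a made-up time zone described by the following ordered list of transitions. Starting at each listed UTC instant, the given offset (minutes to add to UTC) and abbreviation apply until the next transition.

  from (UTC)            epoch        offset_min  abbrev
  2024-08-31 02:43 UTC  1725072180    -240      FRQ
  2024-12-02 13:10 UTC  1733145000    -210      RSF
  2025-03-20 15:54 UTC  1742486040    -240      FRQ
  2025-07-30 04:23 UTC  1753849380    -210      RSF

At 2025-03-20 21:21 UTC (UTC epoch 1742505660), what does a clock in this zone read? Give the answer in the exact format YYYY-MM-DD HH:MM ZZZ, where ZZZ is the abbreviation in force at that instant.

Query: 2025-03-20 21:21 UTC
Rule 3/4 (FRQ, -04:00): 2025-03-20 15:54 UTC ≤ query < 2025-07-30 04:23 UTC
21·60 + 21 - 240 = 1041 min
1041 = 0·1440 + 1041; 1041 = 17·60 + 21 → 17:21, same day
→ 2025-03-20 17:21 FRQ

2025-03-20 17:21 FRQ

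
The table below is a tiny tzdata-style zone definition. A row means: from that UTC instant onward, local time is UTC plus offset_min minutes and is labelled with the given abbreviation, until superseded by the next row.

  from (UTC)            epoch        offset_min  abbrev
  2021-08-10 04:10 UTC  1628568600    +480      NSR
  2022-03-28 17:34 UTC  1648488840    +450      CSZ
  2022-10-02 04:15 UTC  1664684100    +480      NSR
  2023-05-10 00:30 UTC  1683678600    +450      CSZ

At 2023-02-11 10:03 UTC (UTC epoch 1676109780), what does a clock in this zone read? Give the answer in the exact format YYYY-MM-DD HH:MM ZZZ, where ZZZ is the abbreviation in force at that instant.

Query: 2023-02-11 10:03 UTC
Rule 3/4 (NSR, +08:00): 2022-10-02 04:15 UTC ≤ query < 2023-05-10 00:30 UTC
10·60 + 3 + 480 = 1083 min
1083 = 0·1440 + 1083; 1083 = 18·60 + 3 → 18:03, same day
→ 2023-02-11 18:03 NSR

2023-02-11 18:03 NSR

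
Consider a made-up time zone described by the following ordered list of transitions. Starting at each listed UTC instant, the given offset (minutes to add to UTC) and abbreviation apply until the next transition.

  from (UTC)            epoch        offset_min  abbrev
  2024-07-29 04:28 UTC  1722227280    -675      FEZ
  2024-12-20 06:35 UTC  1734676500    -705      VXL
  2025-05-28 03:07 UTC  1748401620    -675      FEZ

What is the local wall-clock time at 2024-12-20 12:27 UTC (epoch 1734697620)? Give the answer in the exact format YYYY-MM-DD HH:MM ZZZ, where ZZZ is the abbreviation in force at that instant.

Query: 2024-12-20 12:27 UTC
Rule 2/3 (VXL, -11:45): 2024-12-20 06:35 UTC ≤ query < 2025-05-28 03:07 UTC
12·60 + 27 - 705 = 42 min
42 = 0·1440 + 42; 42 = 0·60 + 42 → 00:42, same day
→ 2024-12-20 00:42 VXL

2024-12-20 00:42 VXL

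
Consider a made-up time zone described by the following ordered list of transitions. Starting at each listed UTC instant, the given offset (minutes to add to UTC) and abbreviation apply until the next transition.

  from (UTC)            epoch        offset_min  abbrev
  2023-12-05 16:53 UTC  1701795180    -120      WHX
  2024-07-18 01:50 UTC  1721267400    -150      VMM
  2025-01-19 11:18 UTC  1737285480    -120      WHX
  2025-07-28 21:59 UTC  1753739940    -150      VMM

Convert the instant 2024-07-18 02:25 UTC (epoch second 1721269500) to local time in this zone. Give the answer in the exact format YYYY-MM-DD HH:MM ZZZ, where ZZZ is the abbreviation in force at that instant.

2024-07-17 23:55 VMM

Query: 2024-07-18 02:25 UTC
Rule 2/4 (VMM, -02:30): 2024-07-18 01:50 UTC ≤ query < 2025-01-19 11:18 UTC
2·60 + 25 - 150 = -5 min
-5 = -1·1440 + 1435; 1435 = 23·60 + 55 → 23:55, 2024-07-18 - 1 day = 2024-07-17
→ 2024-07-17 23:55 VMM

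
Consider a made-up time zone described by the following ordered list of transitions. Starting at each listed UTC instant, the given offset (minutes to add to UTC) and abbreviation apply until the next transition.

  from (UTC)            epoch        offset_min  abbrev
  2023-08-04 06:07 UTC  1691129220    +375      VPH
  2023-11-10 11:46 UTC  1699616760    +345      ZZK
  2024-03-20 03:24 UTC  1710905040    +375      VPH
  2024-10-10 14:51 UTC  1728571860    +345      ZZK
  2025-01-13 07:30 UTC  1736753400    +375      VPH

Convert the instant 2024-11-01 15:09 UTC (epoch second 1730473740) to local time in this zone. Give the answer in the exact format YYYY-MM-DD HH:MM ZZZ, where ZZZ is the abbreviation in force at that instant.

2024-11-01 20:54 ZZK

Query: 2024-11-01 15:09 UTC
Rule 4/5 (ZZK, +05:45): 2024-10-10 14:51 UTC ≤ query < 2025-01-13 07:30 UTC
15·60 + 9 + 345 = 1254 min
1254 = 0·1440 + 1254; 1254 = 20·60 + 54 → 20:54, same day
→ 2024-11-01 20:54 ZZK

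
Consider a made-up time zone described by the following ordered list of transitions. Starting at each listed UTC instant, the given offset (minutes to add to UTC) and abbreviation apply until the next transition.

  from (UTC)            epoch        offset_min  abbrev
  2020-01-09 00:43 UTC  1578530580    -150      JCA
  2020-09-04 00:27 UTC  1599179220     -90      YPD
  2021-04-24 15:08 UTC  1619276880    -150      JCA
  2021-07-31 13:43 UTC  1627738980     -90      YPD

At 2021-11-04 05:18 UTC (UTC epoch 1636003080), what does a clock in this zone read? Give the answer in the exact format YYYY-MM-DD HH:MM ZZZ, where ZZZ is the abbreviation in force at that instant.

2021-11-04 03:48 YPD

Query: 2021-11-04 05:18 UTC
Rule 4/4 (YPD, -01:30): 2021-07-31 13:43 UTC ≤ query < +∞
5·60 + 18 - 90 = 228 min
228 = 0·1440 + 228; 228 = 3·60 + 48 → 03:48, same day
→ 2021-11-04 03:48 YPD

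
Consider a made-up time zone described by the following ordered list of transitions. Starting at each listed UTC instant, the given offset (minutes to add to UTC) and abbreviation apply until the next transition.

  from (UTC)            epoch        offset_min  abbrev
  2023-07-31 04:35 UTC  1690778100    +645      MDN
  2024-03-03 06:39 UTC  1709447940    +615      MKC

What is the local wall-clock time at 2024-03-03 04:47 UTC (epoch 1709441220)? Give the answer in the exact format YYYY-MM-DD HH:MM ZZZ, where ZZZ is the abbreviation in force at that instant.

Query: 2024-03-03 04:47 UTC
Rule 1/2 (MDN, +10:45): 2023-07-31 04:35 UTC ≤ query < 2024-03-03 06:39 UTC
4·60 + 47 + 645 = 932 min
932 = 0·1440 + 932; 932 = 15·60 + 32 → 15:32, same day
→ 2024-03-03 15:32 MDN

2024-03-03 15:32 MDN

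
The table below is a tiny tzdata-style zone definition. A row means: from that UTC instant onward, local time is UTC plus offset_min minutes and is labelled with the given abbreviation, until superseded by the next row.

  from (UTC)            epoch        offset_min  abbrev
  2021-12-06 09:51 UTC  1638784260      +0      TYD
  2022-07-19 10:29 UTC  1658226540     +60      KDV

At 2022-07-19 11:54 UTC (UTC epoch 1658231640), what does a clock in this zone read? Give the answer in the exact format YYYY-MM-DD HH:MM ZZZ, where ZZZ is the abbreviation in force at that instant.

2022-07-19 12:54 KDV

Query: 2022-07-19 11:54 UTC
Rule 2/2 (KDV, +01:00): 2022-07-19 10:29 UTC ≤ query < +∞
11·60 + 54 + 60 = 774 min
774 = 0·1440 + 774; 774 = 12·60 + 54 → 12:54, same day
→ 2022-07-19 12:54 KDV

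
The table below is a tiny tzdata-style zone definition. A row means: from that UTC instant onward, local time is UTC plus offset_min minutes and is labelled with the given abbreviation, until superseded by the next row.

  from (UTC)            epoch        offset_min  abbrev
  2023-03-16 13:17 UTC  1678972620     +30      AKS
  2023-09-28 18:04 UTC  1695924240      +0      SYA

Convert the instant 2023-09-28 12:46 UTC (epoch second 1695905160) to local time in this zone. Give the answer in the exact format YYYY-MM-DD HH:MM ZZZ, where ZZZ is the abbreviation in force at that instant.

2023-09-28 13:16 AKS

Query: 2023-09-28 12:46 UTC
Rule 1/2 (AKS, +00:30): 2023-03-16 13:17 UTC ≤ query < 2023-09-28 18:04 UTC
12·60 + 46 + 30 = 796 min
796 = 0·1440 + 796; 796 = 13·60 + 16 → 13:16, same day
→ 2023-09-28 13:16 AKS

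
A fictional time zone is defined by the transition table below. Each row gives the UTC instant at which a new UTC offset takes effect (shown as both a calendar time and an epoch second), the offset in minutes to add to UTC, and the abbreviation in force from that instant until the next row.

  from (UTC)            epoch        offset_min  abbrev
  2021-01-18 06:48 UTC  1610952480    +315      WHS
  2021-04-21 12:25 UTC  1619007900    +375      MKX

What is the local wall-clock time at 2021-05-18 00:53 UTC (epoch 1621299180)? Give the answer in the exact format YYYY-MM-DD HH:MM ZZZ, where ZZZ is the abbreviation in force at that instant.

2021-05-18 07:08 MKX

Query: 2021-05-18 00:53 UTC
Rule 2/2 (MKX, +06:15): 2021-04-21 12:25 UTC ≤ query < +∞
0·60 + 53 + 375 = 428 min
428 = 0·1440 + 428; 428 = 7·60 + 8 → 07:08, same day
→ 2021-05-18 07:08 MKX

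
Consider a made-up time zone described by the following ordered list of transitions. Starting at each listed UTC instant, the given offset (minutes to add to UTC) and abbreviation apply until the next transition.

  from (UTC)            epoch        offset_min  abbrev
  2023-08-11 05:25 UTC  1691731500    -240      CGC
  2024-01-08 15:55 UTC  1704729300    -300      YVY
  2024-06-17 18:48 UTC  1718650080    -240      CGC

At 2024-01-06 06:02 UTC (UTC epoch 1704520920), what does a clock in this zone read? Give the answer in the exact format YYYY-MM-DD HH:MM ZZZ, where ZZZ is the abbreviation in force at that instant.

2024-01-06 02:02 CGC

Query: 2024-01-06 06:02 UTC
Rule 1/3 (CGC, -04:00): 2023-08-11 05:25 UTC ≤ query < 2024-01-08 15:55 UTC
6·60 + 2 - 240 = 122 min
122 = 0·1440 + 122; 122 = 2·60 + 2 → 02:02, same day
→ 2024-01-06 02:02 CGC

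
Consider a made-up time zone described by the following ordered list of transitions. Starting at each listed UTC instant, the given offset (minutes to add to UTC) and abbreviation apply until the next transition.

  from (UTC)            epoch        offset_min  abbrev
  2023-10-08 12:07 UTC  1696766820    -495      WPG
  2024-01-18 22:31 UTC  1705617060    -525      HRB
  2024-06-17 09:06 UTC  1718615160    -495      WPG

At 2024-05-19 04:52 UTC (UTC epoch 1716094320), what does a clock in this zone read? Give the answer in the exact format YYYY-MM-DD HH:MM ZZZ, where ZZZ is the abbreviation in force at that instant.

Query: 2024-05-19 04:52 UTC
Rule 2/3 (HRB, -08:45): 2024-01-18 22:31 UTC ≤ query < 2024-06-17 09:06 UTC
4·60 + 52 - 525 = -233 min
-233 = -1·1440 + 1207; 1207 = 20·60 + 7 → 20:07, 2024-05-19 - 1 day = 2024-05-18
→ 2024-05-18 20:07 HRB

2024-05-18 20:07 HRB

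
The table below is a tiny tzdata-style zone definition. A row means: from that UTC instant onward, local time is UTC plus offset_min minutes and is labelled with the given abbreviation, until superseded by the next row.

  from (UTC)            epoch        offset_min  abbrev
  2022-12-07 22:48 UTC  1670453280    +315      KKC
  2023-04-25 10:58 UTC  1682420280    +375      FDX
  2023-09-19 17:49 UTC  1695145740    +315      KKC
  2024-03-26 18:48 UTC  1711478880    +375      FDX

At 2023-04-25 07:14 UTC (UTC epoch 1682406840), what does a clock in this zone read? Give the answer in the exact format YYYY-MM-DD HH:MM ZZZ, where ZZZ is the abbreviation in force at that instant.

Query: 2023-04-25 07:14 UTC
Rule 1/4 (KKC, +05:15): 2022-12-07 22:48 UTC ≤ query < 2023-04-25 10:58 UTC
7·60 + 14 + 315 = 749 min
749 = 0·1440 + 749; 749 = 12·60 + 29 → 12:29, same day
→ 2023-04-25 12:29 KKC

2023-04-25 12:29 KKC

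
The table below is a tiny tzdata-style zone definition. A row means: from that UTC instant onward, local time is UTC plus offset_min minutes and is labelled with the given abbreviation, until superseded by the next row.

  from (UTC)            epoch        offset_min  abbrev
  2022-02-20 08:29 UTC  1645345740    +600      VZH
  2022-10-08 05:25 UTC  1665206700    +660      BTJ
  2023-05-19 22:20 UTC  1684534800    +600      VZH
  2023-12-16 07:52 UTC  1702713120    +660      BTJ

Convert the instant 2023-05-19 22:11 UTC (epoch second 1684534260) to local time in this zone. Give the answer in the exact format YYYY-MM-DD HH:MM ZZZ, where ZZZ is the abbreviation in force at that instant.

Query: 2023-05-19 22:11 UTC
Rule 2/4 (BTJ, +11:00): 2022-10-08 05:25 UTC ≤ query < 2023-05-19 22:20 UTC
22·60 + 11 + 660 = 1991 min
1991 = 1·1440 + 551; 551 = 9·60 + 11 → 09:11, 2023-05-19 + 1 day = 2023-05-20
→ 2023-05-20 09:11 BTJ

2023-05-20 09:11 BTJ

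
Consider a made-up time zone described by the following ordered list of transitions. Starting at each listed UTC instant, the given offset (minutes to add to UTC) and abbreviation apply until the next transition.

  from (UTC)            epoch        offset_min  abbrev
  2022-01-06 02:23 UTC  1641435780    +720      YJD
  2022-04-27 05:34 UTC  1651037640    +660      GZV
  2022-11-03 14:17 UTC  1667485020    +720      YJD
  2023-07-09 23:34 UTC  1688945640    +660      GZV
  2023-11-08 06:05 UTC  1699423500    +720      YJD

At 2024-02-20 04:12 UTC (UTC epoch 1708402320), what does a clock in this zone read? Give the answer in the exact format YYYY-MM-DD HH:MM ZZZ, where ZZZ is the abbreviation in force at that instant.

2024-02-20 16:12 YJD

Query: 2024-02-20 04:12 UTC
Rule 5/5 (YJD, +12:00): 2023-11-08 06:05 UTC ≤ query < +∞
4·60 + 12 + 720 = 972 min
972 = 0·1440 + 972; 972 = 16·60 + 12 → 16:12, same day
→ 2024-02-20 16:12 YJD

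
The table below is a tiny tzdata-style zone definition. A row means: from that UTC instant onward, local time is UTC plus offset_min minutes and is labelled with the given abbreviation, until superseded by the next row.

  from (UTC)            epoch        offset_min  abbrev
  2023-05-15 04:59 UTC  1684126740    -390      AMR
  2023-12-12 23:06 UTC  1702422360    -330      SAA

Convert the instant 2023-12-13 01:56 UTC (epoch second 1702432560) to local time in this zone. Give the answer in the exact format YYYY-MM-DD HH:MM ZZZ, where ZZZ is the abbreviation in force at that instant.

Query: 2023-12-13 01:56 UTC
Rule 2/2 (SAA, -05:30): 2023-12-12 23:06 UTC ≤ query < +∞
1·60 + 56 - 330 = -214 min
-214 = -1·1440 + 1226; 1226 = 20·60 + 26 → 20:26, 2023-12-13 - 1 day = 2023-12-12
→ 2023-12-12 20:26 SAA

2023-12-12 20:26 SAA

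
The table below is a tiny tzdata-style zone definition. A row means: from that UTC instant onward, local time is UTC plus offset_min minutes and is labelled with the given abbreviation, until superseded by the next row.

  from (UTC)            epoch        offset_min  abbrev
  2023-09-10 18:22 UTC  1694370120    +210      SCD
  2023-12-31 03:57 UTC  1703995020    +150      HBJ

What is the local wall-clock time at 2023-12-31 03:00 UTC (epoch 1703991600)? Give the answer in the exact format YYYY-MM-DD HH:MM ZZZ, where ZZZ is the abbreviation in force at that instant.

Query: 2023-12-31 03:00 UTC
Rule 1/2 (SCD, +03:30): 2023-09-10 18:22 UTC ≤ query < 2023-12-31 03:57 UTC
3·60 + 0 + 210 = 390 min
390 = 0·1440 + 390; 390 = 6·60 + 30 → 06:30, same day
→ 2023-12-31 06:30 SCD

2023-12-31 06:30 SCD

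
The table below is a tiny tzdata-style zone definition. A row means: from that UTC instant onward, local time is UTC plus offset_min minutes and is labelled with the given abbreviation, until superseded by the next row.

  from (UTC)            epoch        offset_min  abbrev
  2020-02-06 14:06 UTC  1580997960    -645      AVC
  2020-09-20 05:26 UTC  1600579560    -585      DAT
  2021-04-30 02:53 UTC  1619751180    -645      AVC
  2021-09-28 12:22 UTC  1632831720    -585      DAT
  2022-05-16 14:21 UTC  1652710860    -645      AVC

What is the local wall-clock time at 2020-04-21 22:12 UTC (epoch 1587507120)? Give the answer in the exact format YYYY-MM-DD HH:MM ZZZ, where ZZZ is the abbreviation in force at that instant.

2020-04-21 11:27 AVC

Query: 2020-04-21 22:12 UTC
Rule 1/5 (AVC, -10:45): 2020-02-06 14:06 UTC ≤ query < 2020-09-20 05:26 UTC
22·60 + 12 - 645 = 687 min
687 = 0·1440 + 687; 687 = 11·60 + 27 → 11:27, same day
→ 2020-04-21 11:27 AVC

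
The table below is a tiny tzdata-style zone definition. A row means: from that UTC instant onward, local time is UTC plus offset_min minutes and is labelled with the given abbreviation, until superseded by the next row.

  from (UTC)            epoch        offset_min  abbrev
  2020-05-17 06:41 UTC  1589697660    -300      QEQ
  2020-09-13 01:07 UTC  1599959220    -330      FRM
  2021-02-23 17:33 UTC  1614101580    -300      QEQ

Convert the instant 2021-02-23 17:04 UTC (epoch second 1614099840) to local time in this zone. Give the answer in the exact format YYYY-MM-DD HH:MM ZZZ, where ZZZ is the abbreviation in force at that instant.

2021-02-23 11:34 FRM

Query: 2021-02-23 17:04 UTC
Rule 2/3 (FRM, -05:30): 2020-09-13 01:07 UTC ≤ query < 2021-02-23 17:33 UTC
17·60 + 4 - 330 = 694 min
694 = 0·1440 + 694; 694 = 11·60 + 34 → 11:34, same day
→ 2021-02-23 11:34 FRM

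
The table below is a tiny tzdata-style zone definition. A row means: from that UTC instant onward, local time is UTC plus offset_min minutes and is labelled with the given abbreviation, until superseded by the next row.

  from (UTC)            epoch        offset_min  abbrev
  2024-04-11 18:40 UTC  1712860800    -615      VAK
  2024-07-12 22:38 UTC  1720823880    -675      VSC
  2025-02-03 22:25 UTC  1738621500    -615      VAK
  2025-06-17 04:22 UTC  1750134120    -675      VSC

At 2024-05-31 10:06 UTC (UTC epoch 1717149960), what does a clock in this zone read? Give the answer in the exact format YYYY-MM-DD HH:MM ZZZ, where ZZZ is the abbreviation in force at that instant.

2024-05-30 23:51 VAK

Query: 2024-05-31 10:06 UTC
Rule 1/4 (VAK, -10:15): 2024-04-11 18:40 UTC ≤ query < 2024-07-12 22:38 UTC
10·60 + 6 - 615 = -9 min
-9 = -1·1440 + 1431; 1431 = 23·60 + 51 → 23:51, 2024-05-31 - 1 day = 2024-05-30
→ 2024-05-30 23:51 VAK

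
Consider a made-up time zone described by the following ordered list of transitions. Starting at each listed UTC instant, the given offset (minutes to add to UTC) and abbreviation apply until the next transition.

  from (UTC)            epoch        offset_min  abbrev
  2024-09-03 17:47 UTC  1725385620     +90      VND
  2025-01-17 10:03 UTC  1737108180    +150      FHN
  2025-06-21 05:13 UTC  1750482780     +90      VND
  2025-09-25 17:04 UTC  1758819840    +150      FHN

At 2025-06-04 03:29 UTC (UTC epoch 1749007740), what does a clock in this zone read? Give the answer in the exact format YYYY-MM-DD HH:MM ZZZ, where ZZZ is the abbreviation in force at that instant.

2025-06-04 05:59 FHN

Query: 2025-06-04 03:29 UTC
Rule 2/4 (FHN, +02:30): 2025-01-17 10:03 UTC ≤ query < 2025-06-21 05:13 UTC
3·60 + 29 + 150 = 359 min
359 = 0·1440 + 359; 359 = 5·60 + 59 → 05:59, same day
→ 2025-06-04 05:59 FHN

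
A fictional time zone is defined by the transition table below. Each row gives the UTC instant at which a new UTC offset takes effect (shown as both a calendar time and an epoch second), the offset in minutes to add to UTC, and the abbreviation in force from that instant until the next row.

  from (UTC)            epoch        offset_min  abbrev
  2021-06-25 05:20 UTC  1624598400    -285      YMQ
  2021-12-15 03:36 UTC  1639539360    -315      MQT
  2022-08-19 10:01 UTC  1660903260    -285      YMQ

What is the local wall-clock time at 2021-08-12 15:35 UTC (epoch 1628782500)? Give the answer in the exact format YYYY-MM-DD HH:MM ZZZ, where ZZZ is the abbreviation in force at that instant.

2021-08-12 10:50 YMQ

Query: 2021-08-12 15:35 UTC
Rule 1/3 (YMQ, -04:45): 2021-06-25 05:20 UTC ≤ query < 2021-12-15 03:36 UTC
15·60 + 35 - 285 = 650 min
650 = 0·1440 + 650; 650 = 10·60 + 50 → 10:50, same day
→ 2021-08-12 10:50 YMQ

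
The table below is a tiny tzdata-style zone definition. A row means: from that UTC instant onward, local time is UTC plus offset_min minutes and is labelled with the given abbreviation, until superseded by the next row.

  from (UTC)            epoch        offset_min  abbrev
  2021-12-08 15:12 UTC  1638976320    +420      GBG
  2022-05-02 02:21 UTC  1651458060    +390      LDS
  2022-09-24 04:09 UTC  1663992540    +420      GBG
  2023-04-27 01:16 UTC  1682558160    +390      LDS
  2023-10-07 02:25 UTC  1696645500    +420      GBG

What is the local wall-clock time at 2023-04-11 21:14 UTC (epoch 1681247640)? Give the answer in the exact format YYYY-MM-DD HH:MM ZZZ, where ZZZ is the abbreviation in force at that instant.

Query: 2023-04-11 21:14 UTC
Rule 3/5 (GBG, +07:00): 2022-09-24 04:09 UTC ≤ query < 2023-04-27 01:16 UTC
21·60 + 14 + 420 = 1694 min
1694 = 1·1440 + 254; 254 = 4·60 + 14 → 04:14, 2023-04-11 + 1 day = 2023-04-12
→ 2023-04-12 04:14 GBG

2023-04-12 04:14 GBG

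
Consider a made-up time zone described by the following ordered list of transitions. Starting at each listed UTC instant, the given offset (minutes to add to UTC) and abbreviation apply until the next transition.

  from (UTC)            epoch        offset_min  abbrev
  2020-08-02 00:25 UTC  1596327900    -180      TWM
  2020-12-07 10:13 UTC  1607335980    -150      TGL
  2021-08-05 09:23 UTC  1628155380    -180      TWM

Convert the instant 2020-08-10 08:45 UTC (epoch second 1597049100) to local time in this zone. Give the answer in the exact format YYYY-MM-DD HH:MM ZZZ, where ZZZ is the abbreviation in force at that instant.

2020-08-10 05:45 TWM

Query: 2020-08-10 08:45 UTC
Rule 1/3 (TWM, -03:00): 2020-08-02 00:25 UTC ≤ query < 2020-12-07 10:13 UTC
8·60 + 45 - 180 = 345 min
345 = 0·1440 + 345; 345 = 5·60 + 45 → 05:45, same day
→ 2020-08-10 05:45 TWM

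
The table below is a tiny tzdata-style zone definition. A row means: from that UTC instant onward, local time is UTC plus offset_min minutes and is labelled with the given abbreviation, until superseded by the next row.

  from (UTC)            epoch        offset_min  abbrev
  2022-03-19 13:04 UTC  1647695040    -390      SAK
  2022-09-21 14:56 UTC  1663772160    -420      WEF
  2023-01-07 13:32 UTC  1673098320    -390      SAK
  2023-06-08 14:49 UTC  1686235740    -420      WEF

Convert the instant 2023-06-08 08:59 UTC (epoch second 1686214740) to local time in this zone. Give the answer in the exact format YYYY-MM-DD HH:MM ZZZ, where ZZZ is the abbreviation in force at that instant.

2023-06-08 02:29 SAK

Query: 2023-06-08 08:59 UTC
Rule 3/4 (SAK, -06:30): 2023-01-07 13:32 UTC ≤ query < 2023-06-08 14:49 UTC
8·60 + 59 - 390 = 149 min
149 = 0·1440 + 149; 149 = 2·60 + 29 → 02:29, same day
→ 2023-06-08 02:29 SAK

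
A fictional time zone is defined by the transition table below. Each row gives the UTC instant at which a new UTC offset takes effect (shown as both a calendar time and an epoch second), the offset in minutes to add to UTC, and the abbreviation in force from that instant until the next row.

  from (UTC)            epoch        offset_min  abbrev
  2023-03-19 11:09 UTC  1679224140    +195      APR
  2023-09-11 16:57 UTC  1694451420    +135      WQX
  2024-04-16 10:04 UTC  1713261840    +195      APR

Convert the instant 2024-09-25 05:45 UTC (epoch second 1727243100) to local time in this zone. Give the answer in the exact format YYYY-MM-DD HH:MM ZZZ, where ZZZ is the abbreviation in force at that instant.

Query: 2024-09-25 05:45 UTC
Rule 3/3 (APR, +03:15): 2024-04-16 10:04 UTC ≤ query < +∞
5·60 + 45 + 195 = 540 min
540 = 0·1440 + 540; 540 = 9·60 + 0 → 09:00, same day
→ 2024-09-25 09:00 APR

2024-09-25 09:00 APR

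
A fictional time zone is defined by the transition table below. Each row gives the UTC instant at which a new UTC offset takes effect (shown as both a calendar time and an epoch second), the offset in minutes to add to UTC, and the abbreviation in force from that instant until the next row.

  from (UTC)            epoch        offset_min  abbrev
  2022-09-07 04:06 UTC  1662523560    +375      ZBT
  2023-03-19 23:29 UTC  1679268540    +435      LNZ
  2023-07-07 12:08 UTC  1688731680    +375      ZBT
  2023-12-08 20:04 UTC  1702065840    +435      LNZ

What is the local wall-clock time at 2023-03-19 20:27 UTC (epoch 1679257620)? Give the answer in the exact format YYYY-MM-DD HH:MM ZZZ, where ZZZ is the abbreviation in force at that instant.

Query: 2023-03-19 20:27 UTC
Rule 1/4 (ZBT, +06:15): 2022-09-07 04:06 UTC ≤ query < 2023-03-19 23:29 UTC
20·60 + 27 + 375 = 1602 min
1602 = 1·1440 + 162; 162 = 2·60 + 42 → 02:42, 2023-03-19 + 1 day = 2023-03-20
→ 2023-03-20 02:42 ZBT

2023-03-20 02:42 ZBT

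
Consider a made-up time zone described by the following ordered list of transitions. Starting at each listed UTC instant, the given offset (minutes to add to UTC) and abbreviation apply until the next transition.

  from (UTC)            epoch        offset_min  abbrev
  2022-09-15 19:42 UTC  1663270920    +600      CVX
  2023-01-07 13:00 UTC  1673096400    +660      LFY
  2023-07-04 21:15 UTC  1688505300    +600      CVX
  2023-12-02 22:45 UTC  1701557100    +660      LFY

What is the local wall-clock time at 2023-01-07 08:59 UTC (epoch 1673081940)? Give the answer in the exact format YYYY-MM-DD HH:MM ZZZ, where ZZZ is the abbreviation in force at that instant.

2023-01-07 18:59 CVX

Query: 2023-01-07 08:59 UTC
Rule 1/4 (CVX, +10:00): 2022-09-15 19:42 UTC ≤ query < 2023-01-07 13:00 UTC
8·60 + 59 + 600 = 1139 min
1139 = 0·1440 + 1139; 1139 = 18·60 + 59 → 18:59, same day
→ 2023-01-07 18:59 CVX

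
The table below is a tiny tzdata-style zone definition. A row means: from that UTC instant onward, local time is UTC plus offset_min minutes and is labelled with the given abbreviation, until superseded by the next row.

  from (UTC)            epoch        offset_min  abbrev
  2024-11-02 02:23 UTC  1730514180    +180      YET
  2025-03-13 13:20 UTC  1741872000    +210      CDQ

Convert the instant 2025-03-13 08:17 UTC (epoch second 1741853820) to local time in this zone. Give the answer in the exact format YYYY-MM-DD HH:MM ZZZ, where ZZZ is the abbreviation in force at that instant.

2025-03-13 11:17 YET

Query: 2025-03-13 08:17 UTC
Rule 1/2 (YET, +03:00): 2024-11-02 02:23 UTC ≤ query < 2025-03-13 13:20 UTC
8·60 + 17 + 180 = 677 min
677 = 0·1440 + 677; 677 = 11·60 + 17 → 11:17, same day
→ 2025-03-13 11:17 YET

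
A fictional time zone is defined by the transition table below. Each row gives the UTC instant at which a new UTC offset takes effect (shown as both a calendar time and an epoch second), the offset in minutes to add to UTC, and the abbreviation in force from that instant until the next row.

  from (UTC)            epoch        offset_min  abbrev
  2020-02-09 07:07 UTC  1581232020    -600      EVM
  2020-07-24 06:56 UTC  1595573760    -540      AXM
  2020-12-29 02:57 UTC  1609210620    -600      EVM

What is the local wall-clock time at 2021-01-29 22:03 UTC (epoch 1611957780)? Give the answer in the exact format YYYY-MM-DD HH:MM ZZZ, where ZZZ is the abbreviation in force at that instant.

2021-01-29 12:03 EVM

Query: 2021-01-29 22:03 UTC
Rule 3/3 (EVM, -10:00): 2020-12-29 02:57 UTC ≤ query < +∞
22·60 + 3 - 600 = 723 min
723 = 0·1440 + 723; 723 = 12·60 + 3 → 12:03, same day
→ 2021-01-29 12:03 EVM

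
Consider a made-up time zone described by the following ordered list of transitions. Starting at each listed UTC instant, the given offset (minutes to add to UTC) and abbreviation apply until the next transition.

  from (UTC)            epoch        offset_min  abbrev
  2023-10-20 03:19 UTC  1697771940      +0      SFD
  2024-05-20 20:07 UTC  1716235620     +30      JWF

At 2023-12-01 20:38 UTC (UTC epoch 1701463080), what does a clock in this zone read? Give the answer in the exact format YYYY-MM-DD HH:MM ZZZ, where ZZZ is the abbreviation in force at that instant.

Query: 2023-12-01 20:38 UTC
Rule 1/2 (SFD, +00:00): 2023-10-20 03:19 UTC ≤ query < 2024-05-20 20:07 UTC
20·60 + 38 + 0 = 1238 min
1238 = 0·1440 + 1238; 1238 = 20·60 + 38 → 20:38, same day
→ 2023-12-01 20:38 SFD

2023-12-01 20:38 SFD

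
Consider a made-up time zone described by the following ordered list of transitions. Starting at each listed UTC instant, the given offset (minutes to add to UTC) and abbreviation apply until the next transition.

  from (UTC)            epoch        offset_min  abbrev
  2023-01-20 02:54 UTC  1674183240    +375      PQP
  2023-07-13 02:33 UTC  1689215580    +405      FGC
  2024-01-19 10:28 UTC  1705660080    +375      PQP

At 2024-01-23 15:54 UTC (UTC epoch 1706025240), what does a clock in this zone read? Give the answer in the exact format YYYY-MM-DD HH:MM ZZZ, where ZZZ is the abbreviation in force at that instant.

2024-01-23 22:09 PQP

Query: 2024-01-23 15:54 UTC
Rule 3/3 (PQP, +06:15): 2024-01-19 10:28 UTC ≤ query < +∞
15·60 + 54 + 375 = 1329 min
1329 = 0·1440 + 1329; 1329 = 22·60 + 9 → 22:09, same day
→ 2024-01-23 22:09 PQP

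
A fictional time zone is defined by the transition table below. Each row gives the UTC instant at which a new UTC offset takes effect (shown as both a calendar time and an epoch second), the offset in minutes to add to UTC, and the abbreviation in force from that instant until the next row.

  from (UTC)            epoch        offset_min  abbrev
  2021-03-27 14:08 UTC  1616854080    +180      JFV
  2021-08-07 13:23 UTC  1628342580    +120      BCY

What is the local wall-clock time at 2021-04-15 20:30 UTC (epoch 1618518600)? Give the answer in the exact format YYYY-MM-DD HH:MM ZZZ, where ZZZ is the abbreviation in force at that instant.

2021-04-15 23:30 JFV

Query: 2021-04-15 20:30 UTC
Rule 1/2 (JFV, +03:00): 2021-03-27 14:08 UTC ≤ query < 2021-08-07 13:23 UTC
20·60 + 30 + 180 = 1410 min
1410 = 0·1440 + 1410; 1410 = 23·60 + 30 → 23:30, same day
→ 2021-04-15 23:30 JFV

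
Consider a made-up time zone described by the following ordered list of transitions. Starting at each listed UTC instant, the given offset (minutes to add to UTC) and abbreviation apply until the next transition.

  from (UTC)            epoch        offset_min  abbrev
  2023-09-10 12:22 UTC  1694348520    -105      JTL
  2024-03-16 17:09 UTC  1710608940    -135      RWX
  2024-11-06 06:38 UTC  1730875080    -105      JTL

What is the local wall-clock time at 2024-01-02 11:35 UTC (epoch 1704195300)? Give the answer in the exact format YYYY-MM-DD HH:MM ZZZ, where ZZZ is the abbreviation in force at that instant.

Query: 2024-01-02 11:35 UTC
Rule 1/3 (JTL, -01:45): 2023-09-10 12:22 UTC ≤ query < 2024-03-16 17:09 UTC
11·60 + 35 - 105 = 590 min
590 = 0·1440 + 590; 590 = 9·60 + 50 → 09:50, same day
→ 2024-01-02 09:50 JTL

2024-01-02 09:50 JTL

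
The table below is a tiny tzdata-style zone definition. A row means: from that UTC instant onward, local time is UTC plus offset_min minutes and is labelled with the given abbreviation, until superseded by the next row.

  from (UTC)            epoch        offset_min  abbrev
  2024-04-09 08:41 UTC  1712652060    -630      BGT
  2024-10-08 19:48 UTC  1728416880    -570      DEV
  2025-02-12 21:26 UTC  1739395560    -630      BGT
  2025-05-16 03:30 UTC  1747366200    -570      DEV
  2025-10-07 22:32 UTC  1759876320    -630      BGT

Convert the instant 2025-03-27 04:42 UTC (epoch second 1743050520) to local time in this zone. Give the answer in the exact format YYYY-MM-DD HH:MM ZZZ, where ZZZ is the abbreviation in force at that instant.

Query: 2025-03-27 04:42 UTC
Rule 3/5 (BGT, -10:30): 2025-02-12 21:26 UTC ≤ query < 2025-05-16 03:30 UTC
4·60 + 42 - 630 = -348 min
-348 = -1·1440 + 1092; 1092 = 18·60 + 12 → 18:12, 2025-03-27 - 1 day = 2025-03-26
→ 2025-03-26 18:12 BGT

2025-03-26 18:12 BGT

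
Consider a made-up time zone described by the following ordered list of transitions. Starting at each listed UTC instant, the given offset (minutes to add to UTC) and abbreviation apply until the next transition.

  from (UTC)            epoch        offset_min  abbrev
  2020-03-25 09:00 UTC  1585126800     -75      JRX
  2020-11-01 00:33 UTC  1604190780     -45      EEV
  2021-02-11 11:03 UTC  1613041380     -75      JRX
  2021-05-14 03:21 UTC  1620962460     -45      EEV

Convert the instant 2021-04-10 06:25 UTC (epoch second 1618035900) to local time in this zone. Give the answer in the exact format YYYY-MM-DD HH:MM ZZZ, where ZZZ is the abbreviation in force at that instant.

Query: 2021-04-10 06:25 UTC
Rule 3/4 (JRX, -01:15): 2021-02-11 11:03 UTC ≤ query < 2021-05-14 03:21 UTC
6·60 + 25 - 75 = 310 min
310 = 0·1440 + 310; 310 = 5·60 + 10 → 05:10, same day
→ 2021-04-10 05:10 JRX

2021-04-10 05:10 JRX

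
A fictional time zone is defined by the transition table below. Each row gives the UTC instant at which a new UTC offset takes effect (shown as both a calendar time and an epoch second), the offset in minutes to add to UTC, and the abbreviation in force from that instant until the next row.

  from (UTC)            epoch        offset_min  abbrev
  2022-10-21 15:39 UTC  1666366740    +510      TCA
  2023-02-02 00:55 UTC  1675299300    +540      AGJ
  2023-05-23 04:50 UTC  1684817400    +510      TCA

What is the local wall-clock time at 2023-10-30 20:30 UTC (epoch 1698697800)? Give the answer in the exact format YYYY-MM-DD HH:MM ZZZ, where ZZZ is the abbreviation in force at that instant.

Query: 2023-10-30 20:30 UTC
Rule 3/3 (TCA, +08:30): 2023-05-23 04:50 UTC ≤ query < +∞
20·60 + 30 + 510 = 1740 min
1740 = 1·1440 + 300; 300 = 5·60 + 0 → 05:00, 2023-10-30 + 1 day = 2023-10-31
→ 2023-10-31 05:00 TCA

2023-10-31 05:00 TCA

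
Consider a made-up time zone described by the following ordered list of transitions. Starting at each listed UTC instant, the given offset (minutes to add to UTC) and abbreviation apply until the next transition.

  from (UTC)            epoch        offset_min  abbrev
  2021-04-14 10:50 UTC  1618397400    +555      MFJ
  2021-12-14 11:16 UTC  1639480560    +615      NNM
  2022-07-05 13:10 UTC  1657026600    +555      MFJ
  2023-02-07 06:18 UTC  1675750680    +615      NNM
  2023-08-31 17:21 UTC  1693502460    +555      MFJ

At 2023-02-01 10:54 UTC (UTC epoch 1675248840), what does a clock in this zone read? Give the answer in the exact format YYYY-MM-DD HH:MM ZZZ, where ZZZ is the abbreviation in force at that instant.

2023-02-01 20:09 MFJ

Query: 2023-02-01 10:54 UTC
Rule 3/5 (MFJ, +09:15): 2022-07-05 13:10 UTC ≤ query < 2023-02-07 06:18 UTC
10·60 + 54 + 555 = 1209 min
1209 = 0·1440 + 1209; 1209 = 20·60 + 9 → 20:09, same day
→ 2023-02-01 20:09 MFJ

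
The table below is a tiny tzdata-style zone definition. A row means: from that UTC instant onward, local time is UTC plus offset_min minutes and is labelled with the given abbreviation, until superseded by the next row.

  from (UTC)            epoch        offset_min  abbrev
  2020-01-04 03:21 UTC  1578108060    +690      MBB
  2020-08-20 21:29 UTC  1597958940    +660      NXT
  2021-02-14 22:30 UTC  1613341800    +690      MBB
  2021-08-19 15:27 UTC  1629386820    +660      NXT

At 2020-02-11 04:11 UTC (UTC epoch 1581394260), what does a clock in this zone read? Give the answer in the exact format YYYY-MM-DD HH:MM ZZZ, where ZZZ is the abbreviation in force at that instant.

2020-02-11 15:41 MBB

Query: 2020-02-11 04:11 UTC
Rule 1/4 (MBB, +11:30): 2020-01-04 03:21 UTC ≤ query < 2020-08-20 21:29 UTC
4·60 + 11 + 690 = 941 min
941 = 0·1440 + 941; 941 = 15·60 + 41 → 15:41, same day
→ 2020-02-11 15:41 MBB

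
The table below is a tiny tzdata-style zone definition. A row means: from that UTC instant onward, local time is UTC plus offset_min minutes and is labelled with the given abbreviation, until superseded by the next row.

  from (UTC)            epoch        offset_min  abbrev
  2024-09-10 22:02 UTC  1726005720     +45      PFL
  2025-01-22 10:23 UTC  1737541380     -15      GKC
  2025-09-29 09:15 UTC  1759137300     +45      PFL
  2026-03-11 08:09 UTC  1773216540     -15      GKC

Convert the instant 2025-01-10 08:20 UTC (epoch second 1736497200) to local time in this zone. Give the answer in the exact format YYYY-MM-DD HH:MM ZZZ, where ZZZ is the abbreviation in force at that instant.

Query: 2025-01-10 08:20 UTC
Rule 1/4 (PFL, +00:45): 2024-09-10 22:02 UTC ≤ query < 2025-01-22 10:23 UTC
8·60 + 20 + 45 = 545 min
545 = 0·1440 + 545; 545 = 9·60 + 5 → 09:05, same day
→ 2025-01-10 09:05 PFL

2025-01-10 09:05 PFL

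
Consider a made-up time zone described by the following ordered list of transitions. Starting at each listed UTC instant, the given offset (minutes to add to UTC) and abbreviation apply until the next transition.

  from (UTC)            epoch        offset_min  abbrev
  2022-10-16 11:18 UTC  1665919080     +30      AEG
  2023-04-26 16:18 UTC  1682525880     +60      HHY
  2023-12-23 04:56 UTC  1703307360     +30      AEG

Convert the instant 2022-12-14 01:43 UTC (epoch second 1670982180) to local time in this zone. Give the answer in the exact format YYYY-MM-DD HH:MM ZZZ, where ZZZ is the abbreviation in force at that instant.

Query: 2022-12-14 01:43 UTC
Rule 1/3 (AEG, +00:30): 2022-10-16 11:18 UTC ≤ query < 2023-04-26 16:18 UTC
1·60 + 43 + 30 = 133 min
133 = 0·1440 + 133; 133 = 2·60 + 13 → 02:13, same day
→ 2022-12-14 02:13 AEG

2022-12-14 02:13 AEG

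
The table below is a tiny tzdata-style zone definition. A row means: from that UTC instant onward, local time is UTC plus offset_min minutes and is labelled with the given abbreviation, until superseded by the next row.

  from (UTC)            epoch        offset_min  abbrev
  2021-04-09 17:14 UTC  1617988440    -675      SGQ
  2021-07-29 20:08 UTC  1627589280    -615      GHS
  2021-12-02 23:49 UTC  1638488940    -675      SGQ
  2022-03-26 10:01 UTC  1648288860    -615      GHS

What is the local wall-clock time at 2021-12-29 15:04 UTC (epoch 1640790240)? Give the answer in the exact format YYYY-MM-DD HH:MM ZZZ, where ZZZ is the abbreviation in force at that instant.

Query: 2021-12-29 15:04 UTC
Rule 3/4 (SGQ, -11:15): 2021-12-02 23:49 UTC ≤ query < 2022-03-26 10:01 UTC
15·60 + 4 - 675 = 229 min
229 = 0·1440 + 229; 229 = 3·60 + 49 → 03:49, same day
→ 2021-12-29 03:49 SGQ

2021-12-29 03:49 SGQ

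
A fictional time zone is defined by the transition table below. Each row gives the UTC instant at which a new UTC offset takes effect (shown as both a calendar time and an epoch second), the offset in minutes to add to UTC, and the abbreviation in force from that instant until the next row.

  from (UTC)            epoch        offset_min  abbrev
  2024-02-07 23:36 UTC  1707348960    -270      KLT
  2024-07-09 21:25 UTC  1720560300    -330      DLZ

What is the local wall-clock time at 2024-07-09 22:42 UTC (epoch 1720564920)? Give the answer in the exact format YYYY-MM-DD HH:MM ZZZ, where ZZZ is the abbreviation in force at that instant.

Query: 2024-07-09 22:42 UTC
Rule 2/2 (DLZ, -05:30): 2024-07-09 21:25 UTC ≤ query < +∞
22·60 + 42 - 330 = 1032 min
1032 = 0·1440 + 1032; 1032 = 17·60 + 12 → 17:12, same day
→ 2024-07-09 17:12 DLZ

2024-07-09 17:12 DLZ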